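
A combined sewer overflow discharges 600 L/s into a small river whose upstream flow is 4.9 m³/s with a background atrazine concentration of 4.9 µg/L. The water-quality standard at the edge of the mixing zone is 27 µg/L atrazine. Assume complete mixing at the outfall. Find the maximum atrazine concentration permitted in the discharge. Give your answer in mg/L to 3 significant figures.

600 L/s = 0.6 m³/s.
4.9 µg/L = 0.0049 mg/L.
27 µg/L = 0.027 mg/L.
Mass balance: 0.027·5.5 = 0.6·Cₑ + 4.9·0.0049.
Cₑ = (0.1485 − 0.02401) / 0.6 = 0.2075 mg/L.

0.207 mg/L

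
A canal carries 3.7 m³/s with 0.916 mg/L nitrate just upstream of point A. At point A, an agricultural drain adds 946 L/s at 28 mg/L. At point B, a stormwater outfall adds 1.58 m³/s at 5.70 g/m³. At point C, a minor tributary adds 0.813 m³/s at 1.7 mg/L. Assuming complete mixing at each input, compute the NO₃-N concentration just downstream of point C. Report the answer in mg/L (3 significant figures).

5.72 mg/L

946 L/s = 0.946 m³/s.
After input A: C = (3.7·0.916 + 0.946·28) / 4.646 = 6.431 mg/L.
After input B: C = (4.646·6.431 + 1.58·5.7) / 6.226 = 6.245 mg/L.
After input C: C = (6.226·6.245 + 0.813·1.7) / 7.039 = 5.72 mg/L.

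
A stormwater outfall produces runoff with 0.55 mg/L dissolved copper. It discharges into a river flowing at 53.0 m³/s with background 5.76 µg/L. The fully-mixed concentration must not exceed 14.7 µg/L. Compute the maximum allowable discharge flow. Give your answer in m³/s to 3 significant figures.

5.76 µg/L = 0.00576 mg/L.
14.7 µg/L = 0.0147 mg/L.
Mass balance at complete mixing: C_std·(Q_w + Q_r) = Q_w·C_e + Q_r·C_b.
Rearranging, Q_w = Q_r·(C_std − C_b)/(C_e − C_std) = 53.0·(0.0147 − 0.00576) / (0.55 − 0.0147) = 0.8851 m³/s.

0.885 m³/s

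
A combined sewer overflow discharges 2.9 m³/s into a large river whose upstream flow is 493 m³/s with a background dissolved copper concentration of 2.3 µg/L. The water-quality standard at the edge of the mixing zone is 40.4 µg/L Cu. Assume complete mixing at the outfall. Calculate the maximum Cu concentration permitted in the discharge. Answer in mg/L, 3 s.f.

2.3 µg/L = 0.0023 mg/L.
40.4 µg/L = 0.0404 mg/L.
Mass balance: 0.0404·495.9 = 2.9·Cₑ + 493·0.0023.
Cₑ = (20.03 − 1.134) / 2.9 = 6.517 mg/L.

6.52 mg/L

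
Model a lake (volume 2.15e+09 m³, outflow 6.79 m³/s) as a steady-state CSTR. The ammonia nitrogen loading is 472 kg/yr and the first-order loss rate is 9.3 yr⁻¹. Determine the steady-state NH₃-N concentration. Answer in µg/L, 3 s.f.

0.0234 µg/L

Outflow Q = 6.79 m³/s × 3.156e+07 s/yr = 2.143e+08 m³/yr.
Steady-state CSTR mass balance: W = Q·C + k·V·C, so C = W/(Q + kV).
Q + kV = 2.143e+08 + 9.3·2.15e+09 = 2.021e+10 m³/yr.
C = 472/2.021e+10 = 2.336e-08 kg/m³ = 2.336e-05 mg/L = 0.02336 µg/L.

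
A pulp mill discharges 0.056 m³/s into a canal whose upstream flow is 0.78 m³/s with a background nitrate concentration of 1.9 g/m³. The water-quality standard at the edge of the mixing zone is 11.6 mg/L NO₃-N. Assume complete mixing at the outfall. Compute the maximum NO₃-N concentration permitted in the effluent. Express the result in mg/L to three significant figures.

Mass balance: 11.6·0.836 = 0.056·Cₑ + 0.78·1.9.
Cₑ = (9.698 − 1.482) / 0.056 = 146.7 mg/L.

147 mg/L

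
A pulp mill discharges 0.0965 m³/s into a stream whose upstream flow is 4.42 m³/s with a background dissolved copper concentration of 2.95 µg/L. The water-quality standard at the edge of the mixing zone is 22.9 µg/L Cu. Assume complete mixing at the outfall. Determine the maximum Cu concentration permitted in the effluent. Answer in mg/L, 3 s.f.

0.937 mg/L

2.95 µg/L = 0.00295 mg/L.
22.9 µg/L = 0.0229 mg/L.
Mass balance: 0.0229·4.516 = 0.0965·Cₑ + 4.42·0.00295.
Cₑ = (0.1034 − 0.01304) / 0.0965 = 0.9367 mg/L.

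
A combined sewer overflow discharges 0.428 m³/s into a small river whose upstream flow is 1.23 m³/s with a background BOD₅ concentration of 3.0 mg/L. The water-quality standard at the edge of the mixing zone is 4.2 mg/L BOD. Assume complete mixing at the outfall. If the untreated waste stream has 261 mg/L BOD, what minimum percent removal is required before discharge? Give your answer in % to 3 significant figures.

Mass balance: 4.2·1.658 = 0.428·Cₑ + 1.23·3.
Cₑ = (6.964 − 3.69) / 0.428 = 7.649 mg/L.
Required removal = 1 − 7.649/261 = 97.07 %.

97.1 %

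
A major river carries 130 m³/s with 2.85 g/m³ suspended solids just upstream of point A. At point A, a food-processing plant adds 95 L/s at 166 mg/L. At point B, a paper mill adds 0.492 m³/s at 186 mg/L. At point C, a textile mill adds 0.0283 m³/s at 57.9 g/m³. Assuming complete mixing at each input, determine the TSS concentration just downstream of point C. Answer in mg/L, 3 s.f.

3.67 mg/L

95 L/s = 0.095 m³/s.
After input A: C = (130·2.85 + 0.095·166) / 130.1 = 2.969 mg/L.
After input B: C = (130.1·2.969 + 0.492·186) / 130.6 = 3.659 mg/L.
After input C: C = (130.6·3.659 + 0.0283·57.9) / 130.6 = 3.67 mg/L.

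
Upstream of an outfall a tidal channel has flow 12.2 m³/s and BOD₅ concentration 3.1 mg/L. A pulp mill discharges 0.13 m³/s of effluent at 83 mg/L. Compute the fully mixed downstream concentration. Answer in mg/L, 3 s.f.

3.94 mg/L

Conservation of mass across the mixing zone: C = (0.13·83 + 12.2·3.1) / (0.13 + 12.2) = 48.61/12.33 = 3.942 mg/L.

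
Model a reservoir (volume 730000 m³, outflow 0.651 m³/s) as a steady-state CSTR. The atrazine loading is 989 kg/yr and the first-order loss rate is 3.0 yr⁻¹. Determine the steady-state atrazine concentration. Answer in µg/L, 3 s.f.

Outflow Q = 0.651 m³/s × 3.156e+07 s/yr = 2.054e+07 m³/yr.
Steady-state CSTR mass balance: W = Q·C + k·V·C, so C = W/(Q + kV).
Q + kV = 2.054e+07 + 3.0·730000 = 2.273e+07 m³/yr.
C = 989/2.273e+07 = 4.35e-05 kg/m³ = 0.0435 mg/L = 43.5 µg/L.

43.5 µg/L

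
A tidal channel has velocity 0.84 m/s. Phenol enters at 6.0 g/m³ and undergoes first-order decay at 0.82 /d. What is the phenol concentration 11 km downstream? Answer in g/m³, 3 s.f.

Travel time t = 11 km / 0.84 m/s = 1.1e+04/0.84 = 1.31e+04 s = 0.1516 d.
First-order decay: C = 6.0·exp(−0.82·0.1516) = 6.0·0.8831 = 5.299 g/m³.

5.30 g/m³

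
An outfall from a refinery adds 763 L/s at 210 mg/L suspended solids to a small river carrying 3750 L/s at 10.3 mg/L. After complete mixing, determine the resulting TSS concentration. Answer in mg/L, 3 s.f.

763 L/s = 0.763 m³/s.
3750 L/s = 3.75 m³/s.
Conservation of mass across the mixing zone: C = (0.763·210 + 3.75·10.3) / (0.763 + 3.75) = 198.9/4.513 = 44.06 mg/L.

44.1 mg/L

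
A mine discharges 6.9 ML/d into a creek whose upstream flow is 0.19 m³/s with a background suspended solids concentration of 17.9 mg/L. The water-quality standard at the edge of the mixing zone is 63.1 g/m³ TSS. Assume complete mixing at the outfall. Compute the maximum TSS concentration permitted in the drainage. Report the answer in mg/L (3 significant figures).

171 mg/L

6.9 ML/d = 0.07986 m³/s.
Mass balance: 63.1·0.2699 = 0.07986·Cₑ + 0.19·17.9.
Cₑ = (17.03 − 3.401) / 0.07986 = 170.6 mg/L.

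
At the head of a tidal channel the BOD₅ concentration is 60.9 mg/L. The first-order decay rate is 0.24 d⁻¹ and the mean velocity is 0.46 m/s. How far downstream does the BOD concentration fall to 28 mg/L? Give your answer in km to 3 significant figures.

From C = C₀·e^(−kt), t = ln(C₀/C)/k = ln(60.9/28)/0.24 = 0.777/0.24 = 3.238 d.
Distance = v·t = 0.46 m/s × 2.797e+05 s = 1.287e+05 m = 128.7 km.

129 km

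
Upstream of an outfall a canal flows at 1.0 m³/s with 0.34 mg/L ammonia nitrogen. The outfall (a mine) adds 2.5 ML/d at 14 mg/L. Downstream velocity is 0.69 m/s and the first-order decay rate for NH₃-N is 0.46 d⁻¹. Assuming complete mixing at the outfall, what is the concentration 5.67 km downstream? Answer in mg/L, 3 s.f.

2.5 ML/d = 0.02894 m³/s.
After complete mixing, C₀ = (0.02894·14 + 1·0.34) / 1.029 = 0.7241 mg/L.
Travel time t = 5670 m / 0.69 m/s = 8217 s = 0.09511 d.
C = 0.7241·exp(−0.46·0.09511) = 0.7241·0.9572 = 0.6931 mg/L.

0.693 mg/L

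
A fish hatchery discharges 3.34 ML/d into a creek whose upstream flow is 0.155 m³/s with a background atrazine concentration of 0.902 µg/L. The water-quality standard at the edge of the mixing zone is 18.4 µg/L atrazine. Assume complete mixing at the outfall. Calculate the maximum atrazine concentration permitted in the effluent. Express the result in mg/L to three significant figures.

0.0886 mg/L

3.34 ML/d = 0.03866 m³/s.
0.902 µg/L = 0.000902 mg/L.
18.4 µg/L = 0.0184 mg/L.
Mass balance: 0.0184·0.1937 = 0.03866·Cₑ + 0.155·0.000902.
Cₑ = (0.003563 − 0.0001398) / 0.03866 = 0.08856 mg/L.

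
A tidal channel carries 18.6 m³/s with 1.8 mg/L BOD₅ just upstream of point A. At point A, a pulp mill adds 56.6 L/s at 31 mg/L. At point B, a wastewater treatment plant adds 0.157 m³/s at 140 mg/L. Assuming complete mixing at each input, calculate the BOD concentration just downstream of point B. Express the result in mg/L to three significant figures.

3.04 mg/L

56.6 L/s = 0.0566 m³/s.
After input A: C = (18.6·1.8 + 0.0566·31) / 18.66 = 1.889 mg/L.
After input B: C = (18.66·1.889 + 0.157·140) / 18.81 = 3.041 mg/L.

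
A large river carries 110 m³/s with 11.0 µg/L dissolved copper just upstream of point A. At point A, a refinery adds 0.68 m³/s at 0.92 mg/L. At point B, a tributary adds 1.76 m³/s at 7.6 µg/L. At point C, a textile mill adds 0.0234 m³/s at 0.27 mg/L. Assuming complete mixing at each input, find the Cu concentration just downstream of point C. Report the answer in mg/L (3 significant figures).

11.0 µg/L = 0.011 mg/L.
After input A: C = (110·0.011 + 0.68·0.92) / 110.7 = 0.01658 mg/L.
7.6 µg/L = 0.0076 mg/L.
After input B: C = (110.7·0.01658 + 1.76·0.0076) / 112.4 = 0.01644 mg/L.
After input C: C = (112.4·0.01644 + 0.0234·0.27) / 112.5 = 0.0165 mg/L.

0.0165 mg/L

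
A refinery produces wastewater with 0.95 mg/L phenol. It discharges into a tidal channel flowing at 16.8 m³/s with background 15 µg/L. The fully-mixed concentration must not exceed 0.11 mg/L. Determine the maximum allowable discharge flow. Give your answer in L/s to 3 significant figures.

15 µg/L = 0.015 mg/L.
Mass balance at complete mixing: C_std·(Q_w + Q_r) = Q_w·C_e + Q_r·C_b.
Rearranging, Q_w = Q_r·(C_std − C_b)/(C_e − C_std) = 16.8·(0.11 − 0.015) / (0.95 − 0.11) = 1.9 m³/s.
= 1900 L/s.

1900 L/s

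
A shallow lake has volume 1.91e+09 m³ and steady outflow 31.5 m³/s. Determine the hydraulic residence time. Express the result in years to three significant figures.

Q = 31.5 m³/s × 3.156e+07 s/yr = 9.941e+08 m³/yr.
Hydraulic residence time τ = V/Q = 1.91e+09/9.941e+08 = 1.921 yr.

1.92 yr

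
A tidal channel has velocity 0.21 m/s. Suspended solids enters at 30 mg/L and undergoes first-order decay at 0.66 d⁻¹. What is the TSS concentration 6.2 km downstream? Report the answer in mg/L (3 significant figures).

23.9 mg/L

Travel time t = 6.2 km / 0.21 m/s = 6200/0.21 = 2.952e+04 s = 0.3417 d.
First-order decay: C = 30·exp(−0.66·0.3417) = 30·0.7981 = 23.94 mg/L.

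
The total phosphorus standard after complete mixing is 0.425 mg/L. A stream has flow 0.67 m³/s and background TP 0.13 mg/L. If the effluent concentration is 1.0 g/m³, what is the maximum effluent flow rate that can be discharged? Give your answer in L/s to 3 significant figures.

344 L/s

Mass balance at complete mixing: C_std·(Q_w + Q_r) = Q_w·C_e + Q_r·C_b.
Rearranging, Q_w = Q_r·(C_std − C_b)/(C_e − C_std) = 0.67·(0.425 − 0.13) / (1 − 0.425) = 0.3437 m³/s.
= 343.7 L/s.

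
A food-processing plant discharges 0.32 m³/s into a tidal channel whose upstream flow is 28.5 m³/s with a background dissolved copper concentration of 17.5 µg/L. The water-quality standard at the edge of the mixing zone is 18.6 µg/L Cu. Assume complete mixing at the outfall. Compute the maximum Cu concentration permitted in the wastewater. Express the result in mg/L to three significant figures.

0.117 mg/L

17.5 µg/L = 0.0175 mg/L.
18.6 µg/L = 0.0186 mg/L.
Mass balance: 0.0186·28.82 = 0.32·Cₑ + 28.5·0.0175.
Cₑ = (0.5361 − 0.4988) / 0.32 = 0.1166 mg/L.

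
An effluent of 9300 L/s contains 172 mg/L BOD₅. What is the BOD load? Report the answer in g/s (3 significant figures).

9300 L/s = 9.3 m³/s.
Mass flux = Q·C = 9.3 m³/s × 172 g/m³ = 1600 g/s.

1600 g/s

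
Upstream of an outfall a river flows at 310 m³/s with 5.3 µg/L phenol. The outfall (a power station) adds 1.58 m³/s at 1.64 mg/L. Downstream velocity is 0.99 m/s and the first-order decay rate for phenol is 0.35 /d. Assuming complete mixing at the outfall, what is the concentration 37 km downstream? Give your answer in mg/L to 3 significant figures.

0.0117 mg/L

5.3 µg/L = 0.0053 mg/L.
After complete mixing, C₀ = (1.58·1.64 + 310·0.0053) / 311.6 = 0.01359 mg/L.
Travel time t = 3.7e+04 m / 0.99 m/s = 3.737e+04 s = 0.4326 d.
C = 0.01359·exp(−0.35·0.4326) = 0.01359·0.8595 = 0.01168 mg/L.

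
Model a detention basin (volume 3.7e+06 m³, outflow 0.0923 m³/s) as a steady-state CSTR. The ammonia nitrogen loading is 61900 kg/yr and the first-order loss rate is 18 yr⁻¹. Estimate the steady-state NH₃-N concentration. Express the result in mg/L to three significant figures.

Outflow Q = 0.0923 m³/s × 3.156e+07 s/yr = 2.913e+06 m³/yr.
Steady-state CSTR mass balance: W = Q·C + k·V·C, so C = W/(Q + kV).
Q + kV = 2.913e+06 + 18·3.7e+06 = 6.951e+07 m³/yr.
C = 61900/6.951e+07 = 0.0008905 kg/m³ = 0.8905 mg/L.

0.890 mg/L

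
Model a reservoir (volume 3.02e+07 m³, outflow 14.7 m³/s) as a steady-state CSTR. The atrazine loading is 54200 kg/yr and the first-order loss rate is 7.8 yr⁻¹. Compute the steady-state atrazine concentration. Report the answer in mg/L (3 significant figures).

Outflow Q = 14.7 m³/s × 3.156e+07 s/yr = 4.639e+08 m³/yr.
Steady-state CSTR mass balance: W = Q·C + k·V·C, so C = W/(Q + kV).
Q + kV = 4.639e+08 + 7.8·3.02e+07 = 6.995e+08 m³/yr.
C = 54200/6.995e+08 = 7.749e-05 kg/m³ = 0.07749 mg/L.

0.0775 mg/L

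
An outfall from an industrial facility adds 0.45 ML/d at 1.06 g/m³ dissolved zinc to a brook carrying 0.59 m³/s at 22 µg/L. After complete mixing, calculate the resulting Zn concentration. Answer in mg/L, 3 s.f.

0.0311 mg/L

0.45 ML/d = 0.005208 m³/s.
22 µg/L = 0.022 mg/L.
Conservation of mass across the mixing zone: C = (0.005208·1.06 + 0.59·0.022) / (0.005208 + 0.59) = 0.0185/0.5952 = 0.03108 mg/L.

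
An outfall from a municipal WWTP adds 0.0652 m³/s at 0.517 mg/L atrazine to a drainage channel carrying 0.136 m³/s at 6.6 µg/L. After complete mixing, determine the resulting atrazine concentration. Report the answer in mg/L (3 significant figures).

6.6 µg/L = 0.0066 mg/L.
Flow-weighted mixing gives C = (0.0652·0.517 + 0.136·0.0066) / (0.0652 + 0.136) = 0.03461/0.2012 = 0.172 mg/L.

0.172 mg/L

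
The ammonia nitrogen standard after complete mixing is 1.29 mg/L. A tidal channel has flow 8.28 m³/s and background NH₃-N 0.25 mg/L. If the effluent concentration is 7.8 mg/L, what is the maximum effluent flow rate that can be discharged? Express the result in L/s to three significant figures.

Mass balance at complete mixing: C_std·(Q_w + Q_r) = Q_w·C_e + Q_r·C_b.
Rearranging, Q_w = Q_r·(C_std − C_b)/(C_e − C_std) = 8.28·(1.29 − 0.25) / (7.8 − 1.29) = 1.323 m³/s.
= 1323 L/s.

1320 L/s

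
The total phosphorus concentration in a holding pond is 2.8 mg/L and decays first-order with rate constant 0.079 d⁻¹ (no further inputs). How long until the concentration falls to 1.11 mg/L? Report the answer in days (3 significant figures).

t = ln(C₀/C)/k = ln(2.8/1.11)/0.079 = 0.9253/0.079 = 11.71 d.

11.7 d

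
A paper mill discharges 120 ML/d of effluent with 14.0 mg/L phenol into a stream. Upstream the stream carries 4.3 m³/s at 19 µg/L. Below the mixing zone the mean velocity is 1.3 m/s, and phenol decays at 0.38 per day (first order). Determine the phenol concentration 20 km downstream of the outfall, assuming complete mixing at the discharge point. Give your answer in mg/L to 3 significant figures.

3.21 mg/L

120 ML/d = 1.389 m³/s.
19 µg/L = 0.019 mg/L.
After complete mixing, C₀ = (1.389·14 + 4.3·0.019) / 5.689 = 3.432 mg/L.
Travel time t = 2e+04 m / 1.3 m/s = 1.538e+04 s = 0.1781 d.
C = 3.432·exp(−0.38·0.1781) = 3.432·0.9346 = 3.208 mg/L.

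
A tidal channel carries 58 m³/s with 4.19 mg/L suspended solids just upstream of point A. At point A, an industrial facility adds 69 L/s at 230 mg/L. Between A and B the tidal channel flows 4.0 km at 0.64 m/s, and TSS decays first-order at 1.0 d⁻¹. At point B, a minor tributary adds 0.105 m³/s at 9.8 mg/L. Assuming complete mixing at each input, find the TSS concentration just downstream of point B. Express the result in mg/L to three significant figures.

4.16 mg/L

69 L/s = 0.069 m³/s.
After input A: C = (58·4.19 + 0.069·230) / 58.07 = 4.458 mg/L.
Over the 4.0 km reach to input B (t = 6250 s = 0.07234 d), decay gives C = 4.458·exp(−1.0·0.07234) = 4.147 mg/L.
After input B: C = (58.07·4.147 + 0.105·9.8) / 58.17 = 4.157 mg/L.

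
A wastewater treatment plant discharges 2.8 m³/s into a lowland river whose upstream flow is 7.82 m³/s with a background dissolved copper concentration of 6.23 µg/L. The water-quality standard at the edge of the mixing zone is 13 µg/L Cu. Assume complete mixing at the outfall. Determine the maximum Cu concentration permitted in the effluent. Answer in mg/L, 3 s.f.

0.0319 mg/L

6.23 µg/L = 0.00623 mg/L.
13 µg/L = 0.013 mg/L.
Mass balance: 0.013·10.62 = 2.8·Cₑ + 7.82·0.00623.
Cₑ = (0.1381 − 0.04872) / 2.8 = 0.03191 mg/L.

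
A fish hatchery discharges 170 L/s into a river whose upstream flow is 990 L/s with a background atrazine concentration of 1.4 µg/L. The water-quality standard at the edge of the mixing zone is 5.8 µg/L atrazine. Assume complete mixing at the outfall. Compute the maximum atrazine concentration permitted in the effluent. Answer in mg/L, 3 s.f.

170 L/s = 0.17 m³/s.
990 L/s = 0.99 m³/s.
1.4 µg/L = 0.0014 mg/L.
5.8 µg/L = 0.0058 mg/L.
Mass balance: 0.0058·1.16 = 0.17·Cₑ + 0.99·0.0014.
Cₑ = (0.006728 − 0.001386) / 0.17 = 0.03142 mg/L.

0.0314 mg/L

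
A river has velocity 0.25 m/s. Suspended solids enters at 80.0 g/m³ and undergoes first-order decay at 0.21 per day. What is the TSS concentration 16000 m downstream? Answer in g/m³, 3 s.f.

68.5 g/m³

Travel time t = 16000 m / 0.25 m/s = 1.6e+04/0.25 = 6.4e+04 s = 0.7407 d.
First-order decay: C = 80.0·exp(−0.21·0.7407) = 80.0·0.8559 = 68.48 g/m³.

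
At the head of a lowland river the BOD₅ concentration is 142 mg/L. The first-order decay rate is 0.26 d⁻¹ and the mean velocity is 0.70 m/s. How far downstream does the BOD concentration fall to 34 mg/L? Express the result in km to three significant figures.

333 km

From C = C₀·e^(−kt), t = ln(C₀/C)/k = ln(142/34)/0.26 = 1.429/0.26 = 5.498 d.
Distance = v·t = 0.70 m/s × 4.75e+05 s = 3.325e+05 m = 332.5 km.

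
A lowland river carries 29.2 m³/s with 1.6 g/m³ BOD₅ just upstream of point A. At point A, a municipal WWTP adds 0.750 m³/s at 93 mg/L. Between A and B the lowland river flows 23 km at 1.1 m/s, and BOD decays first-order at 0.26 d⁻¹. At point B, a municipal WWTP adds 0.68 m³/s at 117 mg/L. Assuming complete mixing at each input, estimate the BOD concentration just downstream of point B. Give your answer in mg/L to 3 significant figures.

After input A: C = (29.2·1.6 + 0.75·93) / 29.95 = 3.889 mg/L.
Over the 23 km reach to input B (t = 2.091e+04 s = 0.242 d), decay gives C = 3.889·exp(−0.26·0.242) = 3.652 mg/L.
After input B: C = (29.95·3.652 + 0.68·117) / 30.63 = 6.168 mg/L.

6.17 mg/L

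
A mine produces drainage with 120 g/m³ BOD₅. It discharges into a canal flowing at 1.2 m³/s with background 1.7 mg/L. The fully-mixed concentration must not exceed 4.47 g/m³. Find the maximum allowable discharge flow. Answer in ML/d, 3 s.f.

Mass balance at complete mixing: C_std·(Q_w + Q_r) = Q_w·C_e + Q_r·C_b.
Rearranging, Q_w = Q_r·(C_std − C_b)/(C_e − C_std) = 1.2·(4.47 − 1.7) / (120 − 4.47) = 0.02877 m³/s.
= 2.486 ML/d.

2.49 ML/d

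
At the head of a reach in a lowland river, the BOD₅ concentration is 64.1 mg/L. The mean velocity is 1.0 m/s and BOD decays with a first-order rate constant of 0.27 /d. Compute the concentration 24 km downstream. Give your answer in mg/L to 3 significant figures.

59.5 mg/L

Travel time t = 24 km / 1.0 m/s = 2.4e+04/1.0 = 2.4e+04 s = 0.2778 d.
First-order decay: C = 64.1·exp(−0.27·0.2778) = 64.1·0.9277 = 59.47 mg/L.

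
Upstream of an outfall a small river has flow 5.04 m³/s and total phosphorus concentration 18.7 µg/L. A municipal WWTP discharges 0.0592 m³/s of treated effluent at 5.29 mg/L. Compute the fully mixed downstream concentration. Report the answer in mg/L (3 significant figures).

0.0799 mg/L

18.7 µg/L = 0.0187 mg/L.
Conservation of mass across the mixing zone: C = (0.0592·5.29 + 5.04·0.0187) / (0.0592 + 5.04) = 0.4074/5.099 = 0.0799 mg/L.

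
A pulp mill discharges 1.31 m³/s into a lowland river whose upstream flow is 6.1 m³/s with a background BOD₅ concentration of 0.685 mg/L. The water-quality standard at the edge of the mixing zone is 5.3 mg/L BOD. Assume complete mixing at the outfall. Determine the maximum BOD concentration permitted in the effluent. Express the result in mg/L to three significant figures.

26.8 mg/L

Mass balance: 5.3·7.41 = 1.31·Cₑ + 6.1·0.685.
Cₑ = (39.27 − 4.178) / 1.31 = 26.79 mg/L.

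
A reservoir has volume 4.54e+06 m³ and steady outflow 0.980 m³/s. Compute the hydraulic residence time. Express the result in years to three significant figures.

Q = 0.980 m³/s × 3.156e+07 s/yr = 3.093e+07 m³/yr.
Hydraulic residence time τ = V/Q = 4.54e+06/3.093e+07 = 0.1468 yr.

0.147 yr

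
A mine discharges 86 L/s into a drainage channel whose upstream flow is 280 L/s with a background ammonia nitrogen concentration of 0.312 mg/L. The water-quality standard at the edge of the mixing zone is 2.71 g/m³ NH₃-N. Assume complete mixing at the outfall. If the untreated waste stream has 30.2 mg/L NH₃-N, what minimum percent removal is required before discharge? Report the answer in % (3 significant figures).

65.2 %

86 L/s = 0.086 m³/s.
280 L/s = 0.28 m³/s.
Mass balance: 2.71·0.366 = 0.086·Cₑ + 0.28·0.312.
Cₑ = (0.9919 − 0.08736) / 0.086 = 10.52 mg/L.
Required removal = 1 − 10.52/30.2 = 65.17 %.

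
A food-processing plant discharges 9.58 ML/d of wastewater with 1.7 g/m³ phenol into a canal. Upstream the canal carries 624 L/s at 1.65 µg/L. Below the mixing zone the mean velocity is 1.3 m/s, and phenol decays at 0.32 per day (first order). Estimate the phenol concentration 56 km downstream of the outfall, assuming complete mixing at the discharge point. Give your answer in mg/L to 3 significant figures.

0.220 mg/L

9.58 ML/d = 0.1109 m³/s.
624 L/s = 0.624 m³/s.
1.65 µg/L = 0.00165 mg/L.
After complete mixing, C₀ = (0.1109·1.7 + 0.624·0.00165) / 0.7349 = 0.2579 mg/L.
Travel time t = 5.6e+04 m / 1.3 m/s = 4.308e+04 s = 0.4986 d.
C = 0.2579·exp(−0.32·0.4986) = 0.2579·0.8525 = 0.2199 mg/L.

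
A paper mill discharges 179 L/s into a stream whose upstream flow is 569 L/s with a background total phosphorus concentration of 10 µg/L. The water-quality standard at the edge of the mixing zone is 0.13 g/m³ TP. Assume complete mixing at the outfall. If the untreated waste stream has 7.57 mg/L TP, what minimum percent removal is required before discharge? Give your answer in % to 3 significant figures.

179 L/s = 0.179 m³/s.
569 L/s = 0.569 m³/s.
10 µg/L = 0.01 mg/L.
Mass balance: 0.13·0.748 = 0.179·Cₑ + 0.569·0.01.
Cₑ = (0.09724 − 0.00569) / 0.179 = 0.5115 mg/L.
Required removal = 1 − 0.5115/7.57 = 93.24 %.

93.2 %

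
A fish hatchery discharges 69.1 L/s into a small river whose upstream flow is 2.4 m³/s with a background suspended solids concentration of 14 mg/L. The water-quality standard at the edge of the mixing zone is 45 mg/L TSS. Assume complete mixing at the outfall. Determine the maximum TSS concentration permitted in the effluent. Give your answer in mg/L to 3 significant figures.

69.1 L/s = 0.0691 m³/s.
Mass balance: 45·2.469 = 0.0691·Cₑ + 2.4·14.
Cₑ = (111.1 − 33.6) / 0.0691 = 1122 mg/L.

1120 mg/L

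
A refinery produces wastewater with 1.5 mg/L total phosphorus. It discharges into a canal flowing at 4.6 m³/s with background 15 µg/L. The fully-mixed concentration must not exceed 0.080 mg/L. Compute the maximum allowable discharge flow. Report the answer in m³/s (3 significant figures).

15 µg/L = 0.015 mg/L.
Mass balance at complete mixing: C_std·(Q_w + Q_r) = Q_w·C_e + Q_r·C_b.
Rearranging, Q_w = Q_r·(C_std − C_b)/(C_e − C_std) = 4.6·(0.08 − 0.015) / (1.5 − 0.08) = 0.2106 m³/s.

0.211 m³/s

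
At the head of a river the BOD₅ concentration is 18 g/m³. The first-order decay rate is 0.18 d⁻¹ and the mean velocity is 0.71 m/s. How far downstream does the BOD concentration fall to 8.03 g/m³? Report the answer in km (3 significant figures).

From C = C₀·e^(−kt), t = ln(C₀/C)/k = ln(18/8.03)/0.18 = 0.8072/0.18 = 4.484 d.
Distance = v·t = 0.71 m/s × 3.874e+05 s = 2.751e+05 m = 275.1 km.

275 km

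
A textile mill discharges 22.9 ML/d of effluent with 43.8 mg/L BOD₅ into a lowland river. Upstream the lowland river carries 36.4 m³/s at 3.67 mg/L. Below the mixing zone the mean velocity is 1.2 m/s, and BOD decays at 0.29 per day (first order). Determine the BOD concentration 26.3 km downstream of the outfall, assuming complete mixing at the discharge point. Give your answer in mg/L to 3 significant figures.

22.9 ML/d = 0.265 m³/s.
After complete mixing, C₀ = (0.265·43.8 + 36.4·3.67) / 36.67 = 3.96 mg/L.
Travel time t = 2.63e+04 m / 1.2 m/s = 2.192e+04 s = 0.2537 d.
C = 3.96·exp(−0.29·0.2537) = 3.96·0.9291 = 3.679 mg/L.

3.68 mg/L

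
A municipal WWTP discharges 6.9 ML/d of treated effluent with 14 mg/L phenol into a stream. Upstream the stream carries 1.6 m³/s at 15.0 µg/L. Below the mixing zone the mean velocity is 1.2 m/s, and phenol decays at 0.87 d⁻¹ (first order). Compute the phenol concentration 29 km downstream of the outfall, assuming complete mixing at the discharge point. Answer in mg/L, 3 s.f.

6.9 ML/d = 0.07986 m³/s.
15.0 µg/L = 0.015 mg/L.
After complete mixing, C₀ = (0.07986·14 + 1.6·0.015) / 1.68 = 0.6799 mg/L.
Travel time t = 2.9e+04 m / 1.2 m/s = 2.417e+04 s = 0.2797 d.
C = 0.6799·exp(−0.87·0.2797) = 0.6799·0.784 = 0.533 mg/L.

0.533 mg/L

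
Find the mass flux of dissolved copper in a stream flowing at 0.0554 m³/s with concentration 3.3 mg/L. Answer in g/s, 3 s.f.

0.183 g/s

Mass flux = Q·C = 0.0554 m³/s × 3.3 g/m³ = 0.1828 g/s.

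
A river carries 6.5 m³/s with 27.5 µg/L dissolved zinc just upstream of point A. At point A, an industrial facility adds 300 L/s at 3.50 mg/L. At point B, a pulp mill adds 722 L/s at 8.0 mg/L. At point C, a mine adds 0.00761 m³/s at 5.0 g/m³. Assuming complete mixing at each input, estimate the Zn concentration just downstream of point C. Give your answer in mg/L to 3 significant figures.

0.935 mg/L

27.5 µg/L = 0.0275 mg/L.
300 L/s = 0.3 m³/s.
After input A: C = (6.5·0.0275 + 0.3·3.5) / 6.8 = 0.1807 mg/L.
722 L/s = 0.722 m³/s.
After input B: C = (6.8·0.1807 + 0.722·8) / 7.522 = 0.9312 mg/L.
After input C: C = (7.522·0.9312 + 0.00761·5) / 7.53 = 0.9353 mg/L.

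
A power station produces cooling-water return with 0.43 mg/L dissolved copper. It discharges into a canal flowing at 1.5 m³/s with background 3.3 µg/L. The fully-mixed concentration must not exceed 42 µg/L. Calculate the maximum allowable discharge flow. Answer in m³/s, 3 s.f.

0.150 m³/s

3.3 µg/L = 0.0033 mg/L.
42 µg/L = 0.042 mg/L.
Mass balance at complete mixing: C_std·(Q_w + Q_r) = Q_w·C_e + Q_r·C_b.
Rearranging, Q_w = Q_r·(C_std − C_b)/(C_e − C_std) = 1.5·(0.042 − 0.0033) / (0.43 − 0.042) = 0.1496 m³/s.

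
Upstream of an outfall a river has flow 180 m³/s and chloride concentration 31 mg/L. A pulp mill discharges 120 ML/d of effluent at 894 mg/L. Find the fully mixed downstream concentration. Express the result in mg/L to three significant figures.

37.6 mg/L

120 ML/d = 1.389 m³/s.
By mass balance at complete mixing, C = (1.389·894 + 180·31) / (1.389 + 180) = 6822/181.4 = 37.61 mg/L.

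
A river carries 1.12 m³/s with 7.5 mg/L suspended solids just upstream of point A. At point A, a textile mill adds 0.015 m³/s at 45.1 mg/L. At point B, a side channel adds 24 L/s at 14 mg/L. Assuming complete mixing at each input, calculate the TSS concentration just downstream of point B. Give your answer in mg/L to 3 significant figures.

8.12 mg/L

After input A: C = (1.12·7.5 + 0.015·45.1) / 1.135 = 7.997 mg/L.
24 L/s = 0.024 m³/s.
After input B: C = (1.135·7.997 + 0.024·14) / 1.159 = 8.121 mg/L.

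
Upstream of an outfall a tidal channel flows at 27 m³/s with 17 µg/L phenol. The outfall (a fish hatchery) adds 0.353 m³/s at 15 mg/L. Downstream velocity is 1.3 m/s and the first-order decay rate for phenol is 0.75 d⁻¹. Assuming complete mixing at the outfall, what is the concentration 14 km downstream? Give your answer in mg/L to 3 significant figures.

17 µg/L = 0.017 mg/L.
After complete mixing, C₀ = (0.353·15 + 27·0.017) / 27.35 = 0.2104 mg/L.
Travel time t = 1.4e+04 m / 1.3 m/s = 1.077e+04 s = 0.1246 d.
C = 0.2104·exp(−0.75·0.1246) = 0.2104·0.9108 = 0.1916 mg/L.

0.192 mg/L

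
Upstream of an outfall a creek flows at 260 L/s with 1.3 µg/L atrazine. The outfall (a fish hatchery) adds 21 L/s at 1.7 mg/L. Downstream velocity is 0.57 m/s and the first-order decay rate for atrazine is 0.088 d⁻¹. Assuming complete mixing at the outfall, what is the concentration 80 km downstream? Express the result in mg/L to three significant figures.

0.111 mg/L

21 L/s = 0.021 m³/s.
260 L/s = 0.26 m³/s.
1.3 µg/L = 0.0013 mg/L.
After complete mixing, C₀ = (0.021·1.7 + 0.26·0.0013) / 0.281 = 0.1282 mg/L.
Travel time t = 8e+04 m / 0.57 m/s = 1.404e+05 s = 1.624 d.
C = 0.1282·exp(−0.088·1.624) = 0.1282·0.8668 = 0.1112 mg/L.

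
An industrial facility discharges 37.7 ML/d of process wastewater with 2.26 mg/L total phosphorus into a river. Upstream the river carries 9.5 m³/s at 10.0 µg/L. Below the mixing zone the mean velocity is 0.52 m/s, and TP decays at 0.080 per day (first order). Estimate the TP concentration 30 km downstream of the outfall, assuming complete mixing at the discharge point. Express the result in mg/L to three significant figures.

0.103 mg/L

37.7 ML/d = 0.4363 m³/s.
10.0 µg/L = 0.01 mg/L.
After complete mixing, C₀ = (0.4363·2.26 + 9.5·0.01) / 9.936 = 0.1088 mg/L.
Travel time t = 3e+04 m / 0.52 m/s = 5.769e+04 s = 0.6677 d.
C = 0.1088·exp(−0.080·0.6677) = 0.1088·0.948 = 0.1031 mg/L.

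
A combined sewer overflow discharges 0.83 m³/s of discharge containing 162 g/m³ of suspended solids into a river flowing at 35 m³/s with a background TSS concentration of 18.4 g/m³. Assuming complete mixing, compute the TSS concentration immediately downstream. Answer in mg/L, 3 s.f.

By mass balance at complete mixing, C = (0.83·162 + 35·18.4) / (0.83 + 35) = 778.5/35.83 = 21.73 mg/L.

21.7 mg/L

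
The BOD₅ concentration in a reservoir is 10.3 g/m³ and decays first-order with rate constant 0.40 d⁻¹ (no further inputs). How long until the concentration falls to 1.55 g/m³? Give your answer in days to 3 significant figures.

4.73 d

t = ln(C₀/C)/k = ln(10.3/1.55)/0.40 = 1.894/0.40 = 4.735 d.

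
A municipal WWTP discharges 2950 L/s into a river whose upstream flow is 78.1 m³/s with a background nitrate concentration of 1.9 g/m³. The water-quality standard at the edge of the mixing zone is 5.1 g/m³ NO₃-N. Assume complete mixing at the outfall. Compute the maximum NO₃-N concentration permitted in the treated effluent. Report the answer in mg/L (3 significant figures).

2950 L/s = 2.95 m³/s.
Mass balance: 5.1·81.05 = 2.95·Cₑ + 78.1·1.9.
Cₑ = (413.4 − 148.4) / 2.95 = 89.82 mg/L.

89.8 mg/L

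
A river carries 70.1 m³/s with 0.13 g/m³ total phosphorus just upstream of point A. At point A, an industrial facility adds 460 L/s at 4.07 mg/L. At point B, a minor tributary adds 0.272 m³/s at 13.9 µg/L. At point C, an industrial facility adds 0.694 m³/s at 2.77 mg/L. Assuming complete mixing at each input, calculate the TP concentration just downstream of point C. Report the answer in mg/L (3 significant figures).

0.181 mg/L

460 L/s = 0.46 m³/s.
After input A: C = (70.1·0.13 + 0.46·4.07) / 70.56 = 0.1557 mg/L.
13.9 µg/L = 0.0139 mg/L.
After input B: C = (70.56·0.1557 + 0.272·0.0139) / 70.83 = 0.1551 mg/L.
After input C: C = (70.83·0.1551 + 0.694·2.77) / 71.53 = 0.1805 mg/L.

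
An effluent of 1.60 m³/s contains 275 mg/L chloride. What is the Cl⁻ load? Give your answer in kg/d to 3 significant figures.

Mass flux = Q·C = 1.6 m³/s × 275 g/m³ = 440 g/s.
= 440 g/s × 86.4 = 3.802e+04 kg/d.

38000 kg/d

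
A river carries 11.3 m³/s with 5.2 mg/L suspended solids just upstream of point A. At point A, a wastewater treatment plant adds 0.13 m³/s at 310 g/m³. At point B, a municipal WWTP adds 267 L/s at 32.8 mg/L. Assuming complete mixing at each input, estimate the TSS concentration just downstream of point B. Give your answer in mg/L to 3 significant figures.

After input A: C = (11.3·5.2 + 0.13·310) / 11.43 = 8.667 mg/L.
267 L/s = 0.267 m³/s.
After input B: C = (11.43·8.667 + 0.267·32.8) / 11.7 = 9.218 mg/L.

9.22 mg/L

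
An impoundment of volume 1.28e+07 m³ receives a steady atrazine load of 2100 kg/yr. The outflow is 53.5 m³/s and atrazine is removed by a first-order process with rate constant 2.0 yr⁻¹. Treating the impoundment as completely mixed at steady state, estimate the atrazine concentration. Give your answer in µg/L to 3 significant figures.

Outflow Q = 53.5 m³/s × 3.156e+07 s/yr = 1.688e+09 m³/yr.
Steady-state CSTR mass balance: W = Q·C + k·V·C, so C = W/(Q + kV).
Q + kV = 1.688e+09 + 2.0·1.28e+07 = 1.714e+09 m³/yr.
C = 2100/1.714e+09 = 1.225e-06 kg/m³ = 0.001225 mg/L = 1.225 µg/L.

1.23 µg/L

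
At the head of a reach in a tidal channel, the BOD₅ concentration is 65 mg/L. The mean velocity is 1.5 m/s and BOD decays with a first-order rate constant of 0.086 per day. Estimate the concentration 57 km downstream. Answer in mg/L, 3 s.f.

62.6 mg/L

Travel time t = 57 km / 1.5 m/s = 5.7e+04/1.5 = 3.8e+04 s = 0.4398 d.
First-order decay: C = 65·exp(−0.086·0.4398) = 65·0.9629 = 62.59 mg/L.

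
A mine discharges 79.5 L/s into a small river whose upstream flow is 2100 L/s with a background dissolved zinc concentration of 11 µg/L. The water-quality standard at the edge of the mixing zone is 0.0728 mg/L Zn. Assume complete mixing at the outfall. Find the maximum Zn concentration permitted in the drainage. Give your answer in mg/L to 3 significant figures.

79.5 L/s = 0.0795 m³/s.
2100 L/s = 2.1 m³/s.
11 µg/L = 0.011 mg/L.
Mass balance: 0.0728·2.179 = 0.0795·Cₑ + 2.1·0.011.
Cₑ = (0.1587 − 0.0231) / 0.0795 = 1.705 mg/L.

1.71 mg/L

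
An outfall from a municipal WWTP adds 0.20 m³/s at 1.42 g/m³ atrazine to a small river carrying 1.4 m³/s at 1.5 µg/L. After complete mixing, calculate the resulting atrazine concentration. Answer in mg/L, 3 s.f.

0.179 mg/L

1.5 µg/L = 0.0015 mg/L.
Flow-weighted mixing gives C = (0.2·1.42 + 1.4·0.0015) / (0.2 + 1.4) = 0.2861/1.6 = 0.1788 mg/L.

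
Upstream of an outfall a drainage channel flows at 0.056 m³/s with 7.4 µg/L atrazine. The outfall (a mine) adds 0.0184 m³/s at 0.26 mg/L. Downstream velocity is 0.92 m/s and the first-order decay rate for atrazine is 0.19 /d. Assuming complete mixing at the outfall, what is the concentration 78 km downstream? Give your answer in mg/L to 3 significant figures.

7.4 µg/L = 0.0074 mg/L.
After complete mixing, C₀ = (0.0184·0.26 + 0.056·0.0074) / 0.0744 = 0.06987 mg/L.
Travel time t = 7.8e+04 m / 0.92 m/s = 8.478e+04 s = 0.9813 d.
C = 0.06987·exp(−0.19·0.9813) = 0.06987·0.8299 = 0.05799 mg/L.

0.0580 mg/L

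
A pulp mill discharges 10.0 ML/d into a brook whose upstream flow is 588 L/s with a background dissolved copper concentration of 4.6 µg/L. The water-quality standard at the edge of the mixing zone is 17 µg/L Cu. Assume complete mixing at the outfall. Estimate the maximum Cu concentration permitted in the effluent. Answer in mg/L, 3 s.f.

0.0800 mg/L

10.0 ML/d = 0.1157 m³/s.
588 L/s = 0.588 m³/s.
4.6 µg/L = 0.0046 mg/L.
17 µg/L = 0.017 mg/L.
Mass balance: 0.017·0.7037 = 0.1157·Cₑ + 0.588·0.0046.
Cₑ = (0.01196 − 0.002705) / 0.1157 = 0.08 mg/L.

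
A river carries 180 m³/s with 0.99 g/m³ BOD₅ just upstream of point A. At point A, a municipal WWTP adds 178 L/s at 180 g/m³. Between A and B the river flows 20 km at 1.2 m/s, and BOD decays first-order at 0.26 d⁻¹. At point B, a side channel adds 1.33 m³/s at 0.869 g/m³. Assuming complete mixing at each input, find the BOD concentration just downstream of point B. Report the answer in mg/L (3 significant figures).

178 L/s = 0.178 m³/s.
After input A: C = (180·0.99 + 0.178·180) / 180.2 = 1.167 mg/L.
Over the 20 km reach to input B (t = 1.667e+04 s = 0.1929 d), decay gives C = 1.167·exp(−0.26·0.1929) = 1.11 mg/L.
After input B: C = (180.2·1.11 + 1.33·0.869) / 181.5 = 1.108 mg/L.

1.11 mg/L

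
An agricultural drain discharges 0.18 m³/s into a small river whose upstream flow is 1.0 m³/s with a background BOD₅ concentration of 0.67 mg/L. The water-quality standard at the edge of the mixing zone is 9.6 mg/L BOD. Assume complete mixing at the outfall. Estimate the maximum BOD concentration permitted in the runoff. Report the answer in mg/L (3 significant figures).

59.2 mg/L

Mass balance: 9.6·1.18 = 0.18·Cₑ + 1·0.67.
Cₑ = (11.33 − 0.67) / 0.18 = 59.21 mg/L.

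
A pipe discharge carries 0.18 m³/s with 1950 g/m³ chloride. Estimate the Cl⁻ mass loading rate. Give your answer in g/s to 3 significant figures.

351 g/s

Mass flux = Q·C = 0.18 m³/s × 1950 g/m³ = 351 g/s.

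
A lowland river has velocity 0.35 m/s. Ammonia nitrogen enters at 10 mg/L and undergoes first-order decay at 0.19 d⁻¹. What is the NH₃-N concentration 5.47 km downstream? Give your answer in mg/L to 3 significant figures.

9.66 mg/L

Travel time t = 5.47 km / 0.35 m/s = 5470/0.35 = 1.563e+04 s = 0.1809 d.
First-order decay: C = 10·exp(−0.19·0.1809) = 10·0.9662 = 9.662 mg/L.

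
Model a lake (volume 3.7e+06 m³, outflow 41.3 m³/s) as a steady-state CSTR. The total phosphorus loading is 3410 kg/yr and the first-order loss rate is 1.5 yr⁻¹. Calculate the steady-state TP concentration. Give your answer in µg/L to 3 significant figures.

2.61 µg/L

Outflow Q = 41.3 m³/s × 3.156e+07 s/yr = 1.303e+09 m³/yr.
Steady-state CSTR mass balance: W = Q·C + k·V·C, so C = W/(Q + kV).
Q + kV = 1.303e+09 + 1.5·3.7e+06 = 1.309e+09 m³/yr.
C = 3410/1.309e+09 = 2.605e-06 kg/m³ = 0.002605 mg/L = 2.605 µg/L.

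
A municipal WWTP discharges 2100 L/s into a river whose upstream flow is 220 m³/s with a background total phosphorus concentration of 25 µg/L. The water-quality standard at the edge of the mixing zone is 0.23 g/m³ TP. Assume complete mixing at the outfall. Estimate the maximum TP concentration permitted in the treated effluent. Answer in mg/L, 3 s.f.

2100 L/s = 2.1 m³/s.
25 µg/L = 0.025 mg/L.
Mass balance: 0.23·222.1 = 2.1·Cₑ + 220·0.025.
Cₑ = (51.08 − 5.5) / 2.1 = 21.71 mg/L.

21.7 mg/L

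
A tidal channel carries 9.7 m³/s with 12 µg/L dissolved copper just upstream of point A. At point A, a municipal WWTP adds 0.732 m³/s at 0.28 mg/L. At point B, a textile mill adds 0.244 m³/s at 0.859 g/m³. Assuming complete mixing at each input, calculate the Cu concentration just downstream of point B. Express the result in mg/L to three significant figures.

0.0497 mg/L

12 µg/L = 0.012 mg/L.
After input A: C = (9.7·0.012 + 0.732·0.28) / 10.43 = 0.03081 mg/L.
After input B: C = (10.43·0.03081 + 0.244·0.859) / 10.68 = 0.04973 mg/L.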